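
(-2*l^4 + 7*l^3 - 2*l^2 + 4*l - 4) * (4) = -8*l^4 + 28*l^3 - 8*l^2 + 16*l - 16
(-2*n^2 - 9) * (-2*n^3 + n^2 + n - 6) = 4*n^5 - 2*n^4 + 16*n^3 + 3*n^2 - 9*n + 54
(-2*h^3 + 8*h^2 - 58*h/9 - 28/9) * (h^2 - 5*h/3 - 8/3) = -2*h^5 + 34*h^4/3 - 130*h^3/9 - 370*h^2/27 + 604*h/27 + 224/27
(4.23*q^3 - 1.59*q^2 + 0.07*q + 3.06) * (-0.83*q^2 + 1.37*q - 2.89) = -3.5109*q^5 + 7.1148*q^4 - 14.4611*q^3 + 2.1512*q^2 + 3.9899*q - 8.8434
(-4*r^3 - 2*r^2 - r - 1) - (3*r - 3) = -4*r^3 - 2*r^2 - 4*r + 2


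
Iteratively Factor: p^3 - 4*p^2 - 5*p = (p)*(p^2 - 4*p - 5) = p*(p - 5)*(p + 1)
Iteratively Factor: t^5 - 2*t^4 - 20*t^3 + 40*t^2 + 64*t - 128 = (t + 2)*(t^4 - 4*t^3 - 12*t^2 + 64*t - 64) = (t - 4)*(t + 2)*(t^3 - 12*t + 16) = (t - 4)*(t - 2)*(t + 2)*(t^2 + 2*t - 8) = (t - 4)*(t - 2)^2*(t + 2)*(t + 4)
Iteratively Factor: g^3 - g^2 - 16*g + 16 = (g - 1)*(g^2 - 16) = (g - 1)*(g + 4)*(g - 4)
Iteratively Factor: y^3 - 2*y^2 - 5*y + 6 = (y - 3)*(y^2 + y - 2) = (y - 3)*(y + 2)*(y - 1)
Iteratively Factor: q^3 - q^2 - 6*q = (q + 2)*(q^2 - 3*q) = q*(q + 2)*(q - 3)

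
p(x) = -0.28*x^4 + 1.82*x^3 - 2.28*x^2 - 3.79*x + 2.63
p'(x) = -1.12*x^3 + 5.46*x^2 - 4.56*x - 3.79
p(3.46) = -2.52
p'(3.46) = -0.60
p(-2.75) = -58.05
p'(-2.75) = 73.33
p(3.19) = -2.58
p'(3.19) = 0.87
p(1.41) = -3.25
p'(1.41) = -2.50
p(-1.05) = 1.65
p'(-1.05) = 8.31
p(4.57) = -10.73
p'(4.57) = -17.49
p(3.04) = -2.74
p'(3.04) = 1.34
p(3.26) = -2.53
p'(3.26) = 0.57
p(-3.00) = -78.34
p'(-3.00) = 89.27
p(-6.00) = -812.71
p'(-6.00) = 462.05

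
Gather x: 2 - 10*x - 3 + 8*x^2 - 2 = 8*x^2 - 10*x - 3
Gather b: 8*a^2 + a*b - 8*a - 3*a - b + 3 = 8*a^2 - 11*a + b*(a - 1) + 3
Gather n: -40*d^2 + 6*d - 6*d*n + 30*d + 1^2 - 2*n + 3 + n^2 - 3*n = -40*d^2 + 36*d + n^2 + n*(-6*d - 5) + 4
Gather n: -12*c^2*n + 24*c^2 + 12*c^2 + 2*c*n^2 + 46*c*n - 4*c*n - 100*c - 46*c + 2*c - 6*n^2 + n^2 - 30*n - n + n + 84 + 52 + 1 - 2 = 36*c^2 - 144*c + n^2*(2*c - 5) + n*(-12*c^2 + 42*c - 30) + 135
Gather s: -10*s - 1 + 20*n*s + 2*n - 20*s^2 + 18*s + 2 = 2*n - 20*s^2 + s*(20*n + 8) + 1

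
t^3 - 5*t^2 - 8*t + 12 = (t - 6)*(t - 1)*(t + 2)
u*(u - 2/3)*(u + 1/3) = u^3 - u^2/3 - 2*u/9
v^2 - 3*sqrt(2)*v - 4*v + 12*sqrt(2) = (v - 4)*(v - 3*sqrt(2))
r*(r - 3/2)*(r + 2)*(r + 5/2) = r^4 + 3*r^3 - 7*r^2/4 - 15*r/2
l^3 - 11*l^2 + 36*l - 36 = (l - 6)*(l - 3)*(l - 2)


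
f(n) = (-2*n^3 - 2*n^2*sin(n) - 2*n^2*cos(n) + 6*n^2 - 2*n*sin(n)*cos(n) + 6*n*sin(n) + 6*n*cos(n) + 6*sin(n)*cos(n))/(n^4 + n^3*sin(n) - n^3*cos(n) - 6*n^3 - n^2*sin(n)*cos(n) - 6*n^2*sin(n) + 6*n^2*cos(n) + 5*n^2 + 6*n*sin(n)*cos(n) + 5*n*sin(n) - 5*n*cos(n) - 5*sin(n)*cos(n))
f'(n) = (-2*n^3 - 2*n^2*sin(n) - 2*n^2*cos(n) + 6*n^2 - 2*n*sin(n)*cos(n) + 6*n*sin(n) + 6*n*cos(n) + 6*sin(n)*cos(n))*(-n^3*sin(n) - n^3*cos(n) - 4*n^3 - n^2*sin(n)^2 + 3*n^2*sin(n) + n^2*cos(n)^2 + 9*n^2*cos(n) + 18*n^2 + 6*n*sin(n)^2 + 2*n*sin(n)*cos(n) + 7*n*sin(n) - 6*n*cos(n)^2 - 17*n*cos(n) - 10*n - 5*sin(n)^2 - 6*sin(n)*cos(n) - 5*sin(n) + 5*cos(n)^2 + 5*cos(n))/(n^4 + n^3*sin(n) - n^3*cos(n) - 6*n^3 - n^2*sin(n)*cos(n) - 6*n^2*sin(n) + 6*n^2*cos(n) + 5*n^2 + 6*n*sin(n)*cos(n) + 5*n*sin(n) - 5*n*cos(n) - 5*sin(n)*cos(n))^2 + (2*n^2*sin(n) - 2*n^2*cos(n) - 6*n^2 + 2*n*sin(n)^2 - 10*n*sin(n) - 2*n*cos(n)^2 + 2*n*cos(n) + 12*n - 6*sin(n)^2 - 2*sin(n)*cos(n) + 6*sin(n) + 6*cos(n)^2 + 6*cos(n))/(n^4 + n^3*sin(n) - n^3*cos(n) - 6*n^3 - n^2*sin(n)*cos(n) - 6*n^2*sin(n) + 6*n^2*cos(n) + 5*n^2 + 6*n*sin(n)*cos(n) + 5*n*sin(n) - 5*n*cos(n) - 5*sin(n)*cos(n))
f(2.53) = -0.13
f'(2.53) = 0.33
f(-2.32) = 0.80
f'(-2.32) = -0.13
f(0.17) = -2.00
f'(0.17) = -6.42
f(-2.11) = 0.76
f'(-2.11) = -0.27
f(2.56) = -0.12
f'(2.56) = 0.32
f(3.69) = 0.24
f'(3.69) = 0.56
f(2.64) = -0.09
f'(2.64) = 0.29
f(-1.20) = 0.33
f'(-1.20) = -0.62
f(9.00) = -0.31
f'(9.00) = 0.09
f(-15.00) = 0.12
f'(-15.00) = 0.00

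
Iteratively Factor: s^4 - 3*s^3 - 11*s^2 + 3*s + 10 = (s + 2)*(s^3 - 5*s^2 - s + 5) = (s - 1)*(s + 2)*(s^2 - 4*s - 5) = (s - 1)*(s + 1)*(s + 2)*(s - 5)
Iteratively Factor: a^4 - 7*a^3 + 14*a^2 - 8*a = (a - 4)*(a^3 - 3*a^2 + 2*a) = (a - 4)*(a - 1)*(a^2 - 2*a) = (a - 4)*(a - 2)*(a - 1)*(a)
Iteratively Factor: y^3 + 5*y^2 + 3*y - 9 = (y + 3)*(y^2 + 2*y - 3) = (y + 3)^2*(y - 1)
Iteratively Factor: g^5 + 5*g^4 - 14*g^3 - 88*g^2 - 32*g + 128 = (g + 4)*(g^4 + g^3 - 18*g^2 - 16*g + 32) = (g - 1)*(g + 4)*(g^3 + 2*g^2 - 16*g - 32) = (g - 4)*(g - 1)*(g + 4)*(g^2 + 6*g + 8) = (g - 4)*(g - 1)*(g + 4)^2*(g + 2)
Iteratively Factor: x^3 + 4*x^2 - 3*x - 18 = (x + 3)*(x^2 + x - 6) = (x + 3)^2*(x - 2)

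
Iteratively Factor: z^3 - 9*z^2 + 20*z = (z)*(z^2 - 9*z + 20) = z*(z - 4)*(z - 5)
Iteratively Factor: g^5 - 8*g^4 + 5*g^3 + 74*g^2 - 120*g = (g + 3)*(g^4 - 11*g^3 + 38*g^2 - 40*g) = (g - 2)*(g + 3)*(g^3 - 9*g^2 + 20*g) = (g - 4)*(g - 2)*(g + 3)*(g^2 - 5*g) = g*(g - 4)*(g - 2)*(g + 3)*(g - 5)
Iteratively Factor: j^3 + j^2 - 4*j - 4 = (j + 2)*(j^2 - j - 2) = (j - 2)*(j + 2)*(j + 1)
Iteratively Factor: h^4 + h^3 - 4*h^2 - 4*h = (h)*(h^3 + h^2 - 4*h - 4) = h*(h - 2)*(h^2 + 3*h + 2) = h*(h - 2)*(h + 1)*(h + 2)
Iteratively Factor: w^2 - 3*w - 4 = (w - 4)*(w + 1)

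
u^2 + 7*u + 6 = (u + 1)*(u + 6)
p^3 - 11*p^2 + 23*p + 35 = (p - 7)*(p - 5)*(p + 1)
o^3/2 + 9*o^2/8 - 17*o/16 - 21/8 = (o/2 + 1)*(o - 3/2)*(o + 7/4)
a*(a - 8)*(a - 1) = a^3 - 9*a^2 + 8*a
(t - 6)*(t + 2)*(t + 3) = t^3 - t^2 - 24*t - 36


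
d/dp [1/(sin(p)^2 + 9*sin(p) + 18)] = -(2*sin(p) + 9)*cos(p)/(sin(p)^2 + 9*sin(p) + 18)^2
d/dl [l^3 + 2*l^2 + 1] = l*(3*l + 4)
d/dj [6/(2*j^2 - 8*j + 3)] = 24*(2 - j)/(2*j^2 - 8*j + 3)^2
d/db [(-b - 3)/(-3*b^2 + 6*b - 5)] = (3*b^2 - 6*b - 6*(b - 1)*(b + 3) + 5)/(3*b^2 - 6*b + 5)^2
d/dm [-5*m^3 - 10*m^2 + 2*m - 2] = -15*m^2 - 20*m + 2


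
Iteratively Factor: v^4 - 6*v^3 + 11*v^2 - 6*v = (v - 1)*(v^3 - 5*v^2 + 6*v) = v*(v - 1)*(v^2 - 5*v + 6) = v*(v - 2)*(v - 1)*(v - 3)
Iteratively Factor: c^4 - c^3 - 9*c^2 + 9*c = (c - 3)*(c^3 + 2*c^2 - 3*c) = (c - 3)*(c + 3)*(c^2 - c) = c*(c - 3)*(c + 3)*(c - 1)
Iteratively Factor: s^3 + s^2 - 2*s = (s - 1)*(s^2 + 2*s) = s*(s - 1)*(s + 2)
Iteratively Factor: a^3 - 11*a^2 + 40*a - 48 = (a - 4)*(a^2 - 7*a + 12) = (a - 4)^2*(a - 3)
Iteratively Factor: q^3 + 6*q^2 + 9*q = (q + 3)*(q^2 + 3*q) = (q + 3)^2*(q)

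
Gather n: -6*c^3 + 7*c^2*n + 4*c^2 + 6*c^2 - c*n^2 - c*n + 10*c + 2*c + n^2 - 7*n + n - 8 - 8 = -6*c^3 + 10*c^2 + 12*c + n^2*(1 - c) + n*(7*c^2 - c - 6) - 16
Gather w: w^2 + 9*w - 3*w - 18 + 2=w^2 + 6*w - 16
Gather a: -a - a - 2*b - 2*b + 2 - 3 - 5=-2*a - 4*b - 6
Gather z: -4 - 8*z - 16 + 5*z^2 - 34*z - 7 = 5*z^2 - 42*z - 27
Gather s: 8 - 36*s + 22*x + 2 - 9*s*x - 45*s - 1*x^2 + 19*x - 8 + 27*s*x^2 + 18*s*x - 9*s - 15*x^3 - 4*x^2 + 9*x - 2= s*(27*x^2 + 9*x - 90) - 15*x^3 - 5*x^2 + 50*x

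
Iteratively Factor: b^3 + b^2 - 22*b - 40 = (b - 5)*(b^2 + 6*b + 8) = (b - 5)*(b + 2)*(b + 4)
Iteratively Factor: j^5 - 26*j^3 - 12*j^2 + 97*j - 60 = (j - 5)*(j^4 + 5*j^3 - j^2 - 17*j + 12) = (j - 5)*(j + 3)*(j^3 + 2*j^2 - 7*j + 4) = (j - 5)*(j - 1)*(j + 3)*(j^2 + 3*j - 4) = (j - 5)*(j - 1)^2*(j + 3)*(j + 4)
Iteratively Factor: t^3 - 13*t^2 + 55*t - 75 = (t - 5)*(t^2 - 8*t + 15) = (t - 5)*(t - 3)*(t - 5)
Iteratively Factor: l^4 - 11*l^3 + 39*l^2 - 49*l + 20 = (l - 4)*(l^3 - 7*l^2 + 11*l - 5) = (l - 4)*(l - 1)*(l^2 - 6*l + 5) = (l - 5)*(l - 4)*(l - 1)*(l - 1)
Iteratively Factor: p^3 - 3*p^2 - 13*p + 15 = (p - 5)*(p^2 + 2*p - 3) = (p - 5)*(p + 3)*(p - 1)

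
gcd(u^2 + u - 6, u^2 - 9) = u + 3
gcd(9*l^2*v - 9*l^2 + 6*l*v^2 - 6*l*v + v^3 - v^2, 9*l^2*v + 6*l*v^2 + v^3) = 9*l^2 + 6*l*v + v^2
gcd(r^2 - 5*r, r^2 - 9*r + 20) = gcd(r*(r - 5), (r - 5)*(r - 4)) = r - 5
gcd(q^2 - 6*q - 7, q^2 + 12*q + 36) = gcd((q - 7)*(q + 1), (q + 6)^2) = 1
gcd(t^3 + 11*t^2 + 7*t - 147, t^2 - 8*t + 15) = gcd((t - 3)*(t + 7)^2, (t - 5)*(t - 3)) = t - 3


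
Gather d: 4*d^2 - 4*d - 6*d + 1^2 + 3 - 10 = 4*d^2 - 10*d - 6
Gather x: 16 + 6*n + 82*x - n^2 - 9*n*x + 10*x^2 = -n^2 + 6*n + 10*x^2 + x*(82 - 9*n) + 16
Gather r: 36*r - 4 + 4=36*r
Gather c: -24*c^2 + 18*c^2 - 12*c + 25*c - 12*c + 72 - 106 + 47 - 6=-6*c^2 + c + 7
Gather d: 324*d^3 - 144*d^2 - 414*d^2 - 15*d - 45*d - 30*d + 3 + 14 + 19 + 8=324*d^3 - 558*d^2 - 90*d + 44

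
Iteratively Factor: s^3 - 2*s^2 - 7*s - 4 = (s + 1)*(s^2 - 3*s - 4) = (s + 1)^2*(s - 4)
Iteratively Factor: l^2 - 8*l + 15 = (l - 3)*(l - 5)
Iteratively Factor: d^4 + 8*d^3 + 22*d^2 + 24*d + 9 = (d + 1)*(d^3 + 7*d^2 + 15*d + 9) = (d + 1)*(d + 3)*(d^2 + 4*d + 3) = (d + 1)^2*(d + 3)*(d + 3)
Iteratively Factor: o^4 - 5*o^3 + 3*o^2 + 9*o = (o + 1)*(o^3 - 6*o^2 + 9*o) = o*(o + 1)*(o^2 - 6*o + 9) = o*(o - 3)*(o + 1)*(o - 3)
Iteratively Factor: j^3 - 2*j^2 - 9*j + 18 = (j + 3)*(j^2 - 5*j + 6) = (j - 3)*(j + 3)*(j - 2)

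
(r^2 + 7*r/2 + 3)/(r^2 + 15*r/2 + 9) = (r + 2)/(r + 6)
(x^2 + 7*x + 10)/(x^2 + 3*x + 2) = (x + 5)/(x + 1)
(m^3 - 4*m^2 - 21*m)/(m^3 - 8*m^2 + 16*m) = (m^2 - 4*m - 21)/(m^2 - 8*m + 16)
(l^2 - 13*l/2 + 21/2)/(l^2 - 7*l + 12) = (l - 7/2)/(l - 4)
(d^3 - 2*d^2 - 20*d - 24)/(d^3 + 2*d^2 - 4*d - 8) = (d - 6)/(d - 2)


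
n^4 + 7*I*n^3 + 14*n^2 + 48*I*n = n*(n - 3*I)*(n + 2*I)*(n + 8*I)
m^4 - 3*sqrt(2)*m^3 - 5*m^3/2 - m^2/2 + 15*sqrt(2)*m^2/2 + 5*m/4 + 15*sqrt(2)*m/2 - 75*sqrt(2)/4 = (m - 5/2)*(m - 5*sqrt(2)/2)*(m - 3*sqrt(2)/2)*(m + sqrt(2))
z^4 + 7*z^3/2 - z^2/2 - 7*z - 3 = (z + 1/2)*(z + 3)*(z - sqrt(2))*(z + sqrt(2))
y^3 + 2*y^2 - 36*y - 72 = (y - 6)*(y + 2)*(y + 6)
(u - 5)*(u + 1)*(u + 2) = u^3 - 2*u^2 - 13*u - 10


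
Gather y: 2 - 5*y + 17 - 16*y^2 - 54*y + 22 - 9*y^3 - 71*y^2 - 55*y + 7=-9*y^3 - 87*y^2 - 114*y + 48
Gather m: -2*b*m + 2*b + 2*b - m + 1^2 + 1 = 4*b + m*(-2*b - 1) + 2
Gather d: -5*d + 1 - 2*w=-5*d - 2*w + 1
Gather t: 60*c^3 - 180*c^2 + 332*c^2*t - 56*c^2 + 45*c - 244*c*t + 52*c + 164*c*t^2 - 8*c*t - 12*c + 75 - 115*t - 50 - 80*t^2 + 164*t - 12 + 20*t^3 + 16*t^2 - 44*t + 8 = 60*c^3 - 236*c^2 + 85*c + 20*t^3 + t^2*(164*c - 64) + t*(332*c^2 - 252*c + 5) + 21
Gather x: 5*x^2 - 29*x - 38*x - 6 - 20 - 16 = 5*x^2 - 67*x - 42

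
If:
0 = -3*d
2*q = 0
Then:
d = 0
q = 0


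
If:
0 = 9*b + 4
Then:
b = -4/9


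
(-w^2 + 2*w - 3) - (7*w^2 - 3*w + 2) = -8*w^2 + 5*w - 5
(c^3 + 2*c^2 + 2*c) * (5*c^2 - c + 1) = 5*c^5 + 9*c^4 + 9*c^3 + 2*c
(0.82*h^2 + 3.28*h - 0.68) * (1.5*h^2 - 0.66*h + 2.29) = 1.23*h^4 + 4.3788*h^3 - 1.307*h^2 + 7.96*h - 1.5572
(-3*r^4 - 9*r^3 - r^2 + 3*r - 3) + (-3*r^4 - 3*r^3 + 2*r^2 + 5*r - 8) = -6*r^4 - 12*r^3 + r^2 + 8*r - 11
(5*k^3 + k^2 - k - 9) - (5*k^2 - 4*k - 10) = 5*k^3 - 4*k^2 + 3*k + 1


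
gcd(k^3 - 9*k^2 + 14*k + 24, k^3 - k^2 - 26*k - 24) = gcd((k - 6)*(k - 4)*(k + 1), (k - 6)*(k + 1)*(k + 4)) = k^2 - 5*k - 6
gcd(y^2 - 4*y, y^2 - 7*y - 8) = 1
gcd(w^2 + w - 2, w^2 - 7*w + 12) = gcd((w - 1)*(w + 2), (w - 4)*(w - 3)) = 1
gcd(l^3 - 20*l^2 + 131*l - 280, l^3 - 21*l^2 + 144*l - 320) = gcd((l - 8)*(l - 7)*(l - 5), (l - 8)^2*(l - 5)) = l^2 - 13*l + 40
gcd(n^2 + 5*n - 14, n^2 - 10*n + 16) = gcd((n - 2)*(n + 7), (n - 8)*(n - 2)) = n - 2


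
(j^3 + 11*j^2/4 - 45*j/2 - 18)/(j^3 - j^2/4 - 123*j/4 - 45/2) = (j^2 + 2*j - 24)/(j^2 - j - 30)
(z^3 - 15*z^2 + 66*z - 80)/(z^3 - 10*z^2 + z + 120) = (z - 2)/(z + 3)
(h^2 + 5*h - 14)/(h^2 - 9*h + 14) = (h + 7)/(h - 7)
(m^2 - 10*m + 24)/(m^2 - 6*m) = (m - 4)/m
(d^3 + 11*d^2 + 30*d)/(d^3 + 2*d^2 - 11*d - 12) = d*(d^2 + 11*d + 30)/(d^3 + 2*d^2 - 11*d - 12)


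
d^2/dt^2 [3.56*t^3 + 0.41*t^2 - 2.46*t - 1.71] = 21.36*t + 0.82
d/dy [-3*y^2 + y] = 1 - 6*y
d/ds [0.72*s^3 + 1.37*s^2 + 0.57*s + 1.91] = 2.16*s^2 + 2.74*s + 0.57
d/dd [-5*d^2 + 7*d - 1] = 7 - 10*d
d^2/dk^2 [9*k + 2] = 0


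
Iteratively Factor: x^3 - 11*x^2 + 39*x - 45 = (x - 3)*(x^2 - 8*x + 15) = (x - 3)^2*(x - 5)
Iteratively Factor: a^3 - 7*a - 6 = (a - 3)*(a^2 + 3*a + 2) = (a - 3)*(a + 1)*(a + 2)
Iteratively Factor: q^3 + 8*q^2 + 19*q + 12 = (q + 1)*(q^2 + 7*q + 12) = (q + 1)*(q + 3)*(q + 4)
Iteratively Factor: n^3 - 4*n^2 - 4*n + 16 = (n - 2)*(n^2 - 2*n - 8) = (n - 2)*(n + 2)*(n - 4)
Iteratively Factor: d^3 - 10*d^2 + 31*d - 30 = (d - 3)*(d^2 - 7*d + 10) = (d - 5)*(d - 3)*(d - 2)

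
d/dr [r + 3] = 1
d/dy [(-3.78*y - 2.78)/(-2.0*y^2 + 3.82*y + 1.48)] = (-7.56*y^2 - 11.12*y + 5.0252)/(4.0*y^4 - 15.28*y^3 + 8.6724*y^2 + 11.3072*y + 2.1904)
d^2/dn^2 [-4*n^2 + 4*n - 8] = -8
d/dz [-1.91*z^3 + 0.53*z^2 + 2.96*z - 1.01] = -5.73*z^2 + 1.06*z + 2.96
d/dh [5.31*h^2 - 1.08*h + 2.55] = 10.62*h - 1.08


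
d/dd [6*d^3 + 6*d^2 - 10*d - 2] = 18*d^2 + 12*d - 10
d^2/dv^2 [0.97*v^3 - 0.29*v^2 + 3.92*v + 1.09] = 5.82*v - 0.58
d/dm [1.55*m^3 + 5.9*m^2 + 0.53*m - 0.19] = 4.65*m^2 + 11.8*m + 0.53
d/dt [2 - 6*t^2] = -12*t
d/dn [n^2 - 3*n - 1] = 2*n - 3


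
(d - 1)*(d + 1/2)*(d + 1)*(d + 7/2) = d^4 + 4*d^3 + 3*d^2/4 - 4*d - 7/4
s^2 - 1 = (s - 1)*(s + 1)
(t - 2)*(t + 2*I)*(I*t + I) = I*t^3 - 2*t^2 - I*t^2 + 2*t - 2*I*t + 4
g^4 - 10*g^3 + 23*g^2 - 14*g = g*(g - 7)*(g - 2)*(g - 1)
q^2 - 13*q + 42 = (q - 7)*(q - 6)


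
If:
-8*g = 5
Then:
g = -5/8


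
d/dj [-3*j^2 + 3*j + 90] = 3 - 6*j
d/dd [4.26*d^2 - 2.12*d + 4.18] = 8.52*d - 2.12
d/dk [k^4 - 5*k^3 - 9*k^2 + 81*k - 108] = 4*k^3 - 15*k^2 - 18*k + 81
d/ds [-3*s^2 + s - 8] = 1 - 6*s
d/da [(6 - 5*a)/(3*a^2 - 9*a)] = (5*a^2 - 12*a + 18)/(3*a^2*(a^2 - 6*a + 9))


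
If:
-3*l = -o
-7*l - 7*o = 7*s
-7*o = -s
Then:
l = 0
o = 0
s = 0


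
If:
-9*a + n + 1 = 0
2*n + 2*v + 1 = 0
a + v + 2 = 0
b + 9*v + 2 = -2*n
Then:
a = 5/16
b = 243/16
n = 29/16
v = -37/16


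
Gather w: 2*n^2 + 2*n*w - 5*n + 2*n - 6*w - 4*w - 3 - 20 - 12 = 2*n^2 - 3*n + w*(2*n - 10) - 35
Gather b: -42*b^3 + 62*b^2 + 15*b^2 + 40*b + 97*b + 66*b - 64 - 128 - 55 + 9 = -42*b^3 + 77*b^2 + 203*b - 238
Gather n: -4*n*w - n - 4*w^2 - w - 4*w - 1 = n*(-4*w - 1) - 4*w^2 - 5*w - 1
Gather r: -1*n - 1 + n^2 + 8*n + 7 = n^2 + 7*n + 6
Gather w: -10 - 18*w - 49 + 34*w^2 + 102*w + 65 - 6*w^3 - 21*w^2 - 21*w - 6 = -6*w^3 + 13*w^2 + 63*w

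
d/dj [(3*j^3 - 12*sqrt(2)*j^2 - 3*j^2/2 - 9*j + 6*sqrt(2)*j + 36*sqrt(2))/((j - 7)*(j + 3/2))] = 3*(j^2 - 14*j + 14 + 20*sqrt(2))/(j^2 - 14*j + 49)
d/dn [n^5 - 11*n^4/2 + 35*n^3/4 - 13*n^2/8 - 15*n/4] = 5*n^4 - 22*n^3 + 105*n^2/4 - 13*n/4 - 15/4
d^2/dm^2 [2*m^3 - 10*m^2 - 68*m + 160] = 12*m - 20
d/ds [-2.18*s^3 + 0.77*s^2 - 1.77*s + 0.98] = -6.54*s^2 + 1.54*s - 1.77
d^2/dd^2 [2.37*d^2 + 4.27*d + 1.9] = 4.74000000000000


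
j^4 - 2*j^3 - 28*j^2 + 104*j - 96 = (j - 4)*(j - 2)^2*(j + 6)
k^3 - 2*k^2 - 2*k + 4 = (k - 2)*(k - sqrt(2))*(k + sqrt(2))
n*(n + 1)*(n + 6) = n^3 + 7*n^2 + 6*n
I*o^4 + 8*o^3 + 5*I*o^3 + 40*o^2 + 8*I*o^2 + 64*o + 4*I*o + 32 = (o + 2)^2*(o - 8*I)*(I*o + I)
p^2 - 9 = (p - 3)*(p + 3)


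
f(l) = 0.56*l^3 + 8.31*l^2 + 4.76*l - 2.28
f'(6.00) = 164.96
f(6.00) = 446.40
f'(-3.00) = -29.98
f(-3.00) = 43.11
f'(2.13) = 47.78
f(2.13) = 50.97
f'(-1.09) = -11.36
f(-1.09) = 1.68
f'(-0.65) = -5.33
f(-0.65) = -2.02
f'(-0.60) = -4.61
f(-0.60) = -2.27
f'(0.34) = 10.61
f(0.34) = 0.32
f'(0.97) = 22.46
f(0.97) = 10.67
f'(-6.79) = -30.63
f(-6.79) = 173.22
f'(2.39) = 54.08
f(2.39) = 64.21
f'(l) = 1.68*l^2 + 16.62*l + 4.76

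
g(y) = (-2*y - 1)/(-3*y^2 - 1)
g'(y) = 6*y*(-2*y - 1)/(-3*y^2 - 1)^2 - 2/(-3*y^2 - 1) = 2*(-3*y^2 - 3*y + 1)/(9*y^4 + 6*y^2 + 1)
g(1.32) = 0.58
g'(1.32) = -0.42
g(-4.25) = -0.14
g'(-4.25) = -0.03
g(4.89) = 0.15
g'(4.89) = -0.03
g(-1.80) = -0.24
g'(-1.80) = -0.06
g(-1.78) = -0.24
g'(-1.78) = -0.06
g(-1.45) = -0.26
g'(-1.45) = -0.04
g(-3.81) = -0.15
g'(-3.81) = -0.03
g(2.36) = 0.32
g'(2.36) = -0.15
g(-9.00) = -0.07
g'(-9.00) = -0.00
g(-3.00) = -0.18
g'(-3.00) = -0.04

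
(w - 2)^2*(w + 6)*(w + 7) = w^4 + 9*w^3 - 6*w^2 - 116*w + 168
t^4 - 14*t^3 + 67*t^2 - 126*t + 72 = (t - 6)*(t - 4)*(t - 3)*(t - 1)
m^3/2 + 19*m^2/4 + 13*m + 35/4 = (m/2 + 1/2)*(m + 7/2)*(m + 5)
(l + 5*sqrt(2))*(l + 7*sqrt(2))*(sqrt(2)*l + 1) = sqrt(2)*l^3 + 25*l^2 + 82*sqrt(2)*l + 70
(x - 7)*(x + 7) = x^2 - 49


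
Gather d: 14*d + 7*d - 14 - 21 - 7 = 21*d - 42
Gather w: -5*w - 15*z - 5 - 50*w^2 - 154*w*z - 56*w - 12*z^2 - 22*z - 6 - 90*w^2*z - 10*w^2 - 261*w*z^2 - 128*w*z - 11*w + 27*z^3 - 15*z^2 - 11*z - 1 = w^2*(-90*z - 60) + w*(-261*z^2 - 282*z - 72) + 27*z^3 - 27*z^2 - 48*z - 12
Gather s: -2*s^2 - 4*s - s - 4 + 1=-2*s^2 - 5*s - 3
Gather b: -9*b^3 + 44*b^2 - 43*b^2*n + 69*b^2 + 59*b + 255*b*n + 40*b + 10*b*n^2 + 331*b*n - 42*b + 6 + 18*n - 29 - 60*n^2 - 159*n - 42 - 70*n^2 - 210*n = -9*b^3 + b^2*(113 - 43*n) + b*(10*n^2 + 586*n + 57) - 130*n^2 - 351*n - 65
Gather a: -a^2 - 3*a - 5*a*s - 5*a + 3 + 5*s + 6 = -a^2 + a*(-5*s - 8) + 5*s + 9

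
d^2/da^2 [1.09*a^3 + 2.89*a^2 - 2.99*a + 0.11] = 6.54*a + 5.78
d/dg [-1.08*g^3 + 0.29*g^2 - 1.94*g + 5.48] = -3.24*g^2 + 0.58*g - 1.94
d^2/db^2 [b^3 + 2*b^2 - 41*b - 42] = 6*b + 4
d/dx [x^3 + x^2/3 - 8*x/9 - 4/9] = 3*x^2 + 2*x/3 - 8/9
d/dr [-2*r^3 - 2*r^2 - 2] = 2*r*(-3*r - 2)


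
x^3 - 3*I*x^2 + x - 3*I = (x - 3*I)*(x - I)*(x + I)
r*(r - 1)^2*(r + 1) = r^4 - r^3 - r^2 + r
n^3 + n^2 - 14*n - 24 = (n - 4)*(n + 2)*(n + 3)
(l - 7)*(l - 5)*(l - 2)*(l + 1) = l^4 - 13*l^3 + 45*l^2 - 11*l - 70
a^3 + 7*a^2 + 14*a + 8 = (a + 1)*(a + 2)*(a + 4)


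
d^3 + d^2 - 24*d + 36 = (d - 3)*(d - 2)*(d + 6)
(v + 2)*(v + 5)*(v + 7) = v^3 + 14*v^2 + 59*v + 70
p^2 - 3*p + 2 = (p - 2)*(p - 1)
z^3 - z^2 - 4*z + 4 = (z - 2)*(z - 1)*(z + 2)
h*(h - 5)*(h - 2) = h^3 - 7*h^2 + 10*h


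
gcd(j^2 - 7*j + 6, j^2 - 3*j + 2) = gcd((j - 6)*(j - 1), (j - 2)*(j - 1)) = j - 1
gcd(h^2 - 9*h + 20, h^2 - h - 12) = h - 4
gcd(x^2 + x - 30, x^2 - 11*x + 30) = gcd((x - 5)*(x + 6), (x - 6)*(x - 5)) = x - 5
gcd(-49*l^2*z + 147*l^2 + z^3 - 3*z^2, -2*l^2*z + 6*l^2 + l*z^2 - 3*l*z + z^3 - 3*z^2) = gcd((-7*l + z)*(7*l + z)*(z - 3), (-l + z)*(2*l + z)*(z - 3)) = z - 3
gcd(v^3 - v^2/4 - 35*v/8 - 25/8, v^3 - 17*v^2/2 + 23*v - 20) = v - 5/2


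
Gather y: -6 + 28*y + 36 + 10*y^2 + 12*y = 10*y^2 + 40*y + 30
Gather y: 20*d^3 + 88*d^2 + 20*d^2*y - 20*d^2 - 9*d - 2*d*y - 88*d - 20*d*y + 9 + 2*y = 20*d^3 + 68*d^2 - 97*d + y*(20*d^2 - 22*d + 2) + 9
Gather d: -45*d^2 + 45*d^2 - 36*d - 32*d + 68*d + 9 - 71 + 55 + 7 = 0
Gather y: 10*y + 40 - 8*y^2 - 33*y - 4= -8*y^2 - 23*y + 36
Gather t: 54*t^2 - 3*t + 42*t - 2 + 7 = 54*t^2 + 39*t + 5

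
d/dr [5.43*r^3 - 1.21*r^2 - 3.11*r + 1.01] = 16.29*r^2 - 2.42*r - 3.11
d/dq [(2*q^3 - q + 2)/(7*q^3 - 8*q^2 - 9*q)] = 2*(-8*q^4 - 11*q^3 - 25*q^2 + 16*q + 9)/(q^2*(49*q^4 - 112*q^3 - 62*q^2 + 144*q + 81))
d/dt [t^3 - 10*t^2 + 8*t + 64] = 3*t^2 - 20*t + 8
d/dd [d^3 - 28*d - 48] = 3*d^2 - 28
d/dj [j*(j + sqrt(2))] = 2*j + sqrt(2)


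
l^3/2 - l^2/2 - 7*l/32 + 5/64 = (l/2 + 1/4)*(l - 5/4)*(l - 1/4)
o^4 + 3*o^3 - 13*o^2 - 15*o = o*(o - 3)*(o + 1)*(o + 5)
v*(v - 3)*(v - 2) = v^3 - 5*v^2 + 6*v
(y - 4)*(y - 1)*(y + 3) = y^3 - 2*y^2 - 11*y + 12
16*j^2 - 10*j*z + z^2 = (-8*j + z)*(-2*j + z)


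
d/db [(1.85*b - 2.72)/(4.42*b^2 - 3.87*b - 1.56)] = (-8.177*b^2 + 24.0448*b - 13.4124)/(19.5364*b^4 - 34.2108*b^3 + 1.1865*b^2 + 12.0744*b + 2.4336)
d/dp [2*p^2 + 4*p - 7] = 4*p + 4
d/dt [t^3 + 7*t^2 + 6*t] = 3*t^2 + 14*t + 6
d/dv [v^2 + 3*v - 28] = 2*v + 3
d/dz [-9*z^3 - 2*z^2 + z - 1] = -27*z^2 - 4*z + 1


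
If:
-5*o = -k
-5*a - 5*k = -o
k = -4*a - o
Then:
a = 0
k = 0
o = 0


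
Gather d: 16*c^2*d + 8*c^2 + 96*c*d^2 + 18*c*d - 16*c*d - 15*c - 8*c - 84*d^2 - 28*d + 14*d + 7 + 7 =8*c^2 - 23*c + d^2*(96*c - 84) + d*(16*c^2 + 2*c - 14) + 14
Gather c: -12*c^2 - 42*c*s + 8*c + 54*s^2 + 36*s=-12*c^2 + c*(8 - 42*s) + 54*s^2 + 36*s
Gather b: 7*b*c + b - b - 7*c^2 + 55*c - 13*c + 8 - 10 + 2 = 7*b*c - 7*c^2 + 42*c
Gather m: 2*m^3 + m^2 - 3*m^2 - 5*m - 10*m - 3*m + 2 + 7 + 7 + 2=2*m^3 - 2*m^2 - 18*m + 18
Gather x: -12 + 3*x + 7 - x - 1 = 2*x - 6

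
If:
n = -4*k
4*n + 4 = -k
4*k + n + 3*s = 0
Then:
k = 4/15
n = -16/15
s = 0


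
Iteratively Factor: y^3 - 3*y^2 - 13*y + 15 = (y - 5)*(y^2 + 2*y - 3) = (y - 5)*(y - 1)*(y + 3)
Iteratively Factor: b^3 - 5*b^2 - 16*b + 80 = (b - 4)*(b^2 - b - 20) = (b - 4)*(b + 4)*(b - 5)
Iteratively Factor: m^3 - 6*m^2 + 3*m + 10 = (m - 2)*(m^2 - 4*m - 5) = (m - 2)*(m + 1)*(m - 5)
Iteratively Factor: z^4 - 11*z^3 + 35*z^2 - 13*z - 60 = (z - 5)*(z^3 - 6*z^2 + 5*z + 12) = (z - 5)*(z + 1)*(z^2 - 7*z + 12) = (z - 5)*(z - 3)*(z + 1)*(z - 4)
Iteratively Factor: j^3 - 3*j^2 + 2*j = (j - 1)*(j^2 - 2*j) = (j - 2)*(j - 1)*(j)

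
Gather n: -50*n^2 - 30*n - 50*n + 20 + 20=-50*n^2 - 80*n + 40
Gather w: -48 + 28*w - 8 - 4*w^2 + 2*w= -4*w^2 + 30*w - 56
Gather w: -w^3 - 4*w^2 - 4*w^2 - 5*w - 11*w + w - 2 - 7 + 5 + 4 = -w^3 - 8*w^2 - 15*w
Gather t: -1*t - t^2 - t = -t^2 - 2*t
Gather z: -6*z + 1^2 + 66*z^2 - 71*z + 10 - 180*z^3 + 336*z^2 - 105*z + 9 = -180*z^3 + 402*z^2 - 182*z + 20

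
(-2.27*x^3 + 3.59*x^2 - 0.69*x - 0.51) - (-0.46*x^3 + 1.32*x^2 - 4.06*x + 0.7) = -1.81*x^3 + 2.27*x^2 + 3.37*x - 1.21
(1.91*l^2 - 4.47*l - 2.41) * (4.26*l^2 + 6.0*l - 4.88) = 8.1366*l^4 - 7.5822*l^3 - 46.4074*l^2 + 7.3536*l + 11.7608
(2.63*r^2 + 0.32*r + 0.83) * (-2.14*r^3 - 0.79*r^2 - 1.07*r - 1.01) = -5.6282*r^5 - 2.7625*r^4 - 4.8431*r^3 - 3.6544*r^2 - 1.2113*r - 0.8383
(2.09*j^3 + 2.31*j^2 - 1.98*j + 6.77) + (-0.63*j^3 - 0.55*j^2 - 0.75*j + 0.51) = 1.46*j^3 + 1.76*j^2 - 2.73*j + 7.28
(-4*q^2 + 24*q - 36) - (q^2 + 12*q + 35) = -5*q^2 + 12*q - 71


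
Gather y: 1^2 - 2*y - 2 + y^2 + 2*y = y^2 - 1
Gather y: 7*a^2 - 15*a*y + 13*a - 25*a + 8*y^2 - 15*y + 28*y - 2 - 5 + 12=7*a^2 - 12*a + 8*y^2 + y*(13 - 15*a) + 5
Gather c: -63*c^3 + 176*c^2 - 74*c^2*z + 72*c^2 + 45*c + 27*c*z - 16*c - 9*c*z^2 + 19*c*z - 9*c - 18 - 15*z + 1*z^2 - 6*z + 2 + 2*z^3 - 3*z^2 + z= -63*c^3 + c^2*(248 - 74*z) + c*(-9*z^2 + 46*z + 20) + 2*z^3 - 2*z^2 - 20*z - 16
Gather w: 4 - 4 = 0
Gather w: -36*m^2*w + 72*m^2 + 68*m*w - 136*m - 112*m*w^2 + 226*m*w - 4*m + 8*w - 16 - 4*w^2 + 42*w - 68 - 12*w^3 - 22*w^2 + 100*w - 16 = 72*m^2 - 140*m - 12*w^3 + w^2*(-112*m - 26) + w*(-36*m^2 + 294*m + 150) - 100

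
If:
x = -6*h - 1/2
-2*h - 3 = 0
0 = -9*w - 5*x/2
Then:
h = -3/2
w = -85/36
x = 17/2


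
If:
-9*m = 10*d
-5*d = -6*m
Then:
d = 0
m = 0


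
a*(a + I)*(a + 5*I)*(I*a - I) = I*a^4 - 6*a^3 - I*a^3 + 6*a^2 - 5*I*a^2 + 5*I*a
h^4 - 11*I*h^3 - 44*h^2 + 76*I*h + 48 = (h - 4*I)*(h - 3*I)*(h - 2*I)^2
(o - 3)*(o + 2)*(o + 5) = o^3 + 4*o^2 - 11*o - 30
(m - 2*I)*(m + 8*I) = m^2 + 6*I*m + 16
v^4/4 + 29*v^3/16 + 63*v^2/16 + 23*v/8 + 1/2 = (v/4 + 1/4)*(v + 1/4)*(v + 2)*(v + 4)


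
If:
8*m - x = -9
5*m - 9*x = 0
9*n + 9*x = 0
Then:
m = -81/67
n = 45/67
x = -45/67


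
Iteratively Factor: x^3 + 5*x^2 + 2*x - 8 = (x + 4)*(x^2 + x - 2) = (x - 1)*(x + 4)*(x + 2)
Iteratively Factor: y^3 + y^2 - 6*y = (y - 2)*(y^2 + 3*y) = y*(y - 2)*(y + 3)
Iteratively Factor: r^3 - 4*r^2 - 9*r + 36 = (r + 3)*(r^2 - 7*r + 12) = (r - 4)*(r + 3)*(r - 3)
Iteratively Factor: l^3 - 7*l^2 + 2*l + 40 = (l - 5)*(l^2 - 2*l - 8) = (l - 5)*(l + 2)*(l - 4)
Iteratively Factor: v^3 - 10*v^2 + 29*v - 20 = (v - 4)*(v^2 - 6*v + 5) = (v - 4)*(v - 1)*(v - 5)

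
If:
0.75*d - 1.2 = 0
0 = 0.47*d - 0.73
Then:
No Solution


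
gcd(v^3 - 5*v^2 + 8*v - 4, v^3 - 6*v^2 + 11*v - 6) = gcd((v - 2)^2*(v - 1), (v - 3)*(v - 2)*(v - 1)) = v^2 - 3*v + 2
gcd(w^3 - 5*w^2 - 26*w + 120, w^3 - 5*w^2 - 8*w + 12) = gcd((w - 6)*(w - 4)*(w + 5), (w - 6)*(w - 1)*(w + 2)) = w - 6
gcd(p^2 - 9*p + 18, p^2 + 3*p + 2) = 1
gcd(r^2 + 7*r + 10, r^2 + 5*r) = r + 5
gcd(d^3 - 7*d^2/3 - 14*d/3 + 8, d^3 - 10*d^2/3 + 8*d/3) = d - 4/3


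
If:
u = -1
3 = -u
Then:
No Solution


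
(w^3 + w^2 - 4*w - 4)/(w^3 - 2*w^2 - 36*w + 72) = (w^2 + 3*w + 2)/(w^2 - 36)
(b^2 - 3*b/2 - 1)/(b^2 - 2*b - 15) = (-b^2 + 3*b/2 + 1)/(-b^2 + 2*b + 15)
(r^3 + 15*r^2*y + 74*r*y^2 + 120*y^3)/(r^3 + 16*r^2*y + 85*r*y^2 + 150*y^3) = (r + 4*y)/(r + 5*y)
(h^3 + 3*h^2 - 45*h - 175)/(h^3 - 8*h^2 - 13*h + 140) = (h^2 + 10*h + 25)/(h^2 - h - 20)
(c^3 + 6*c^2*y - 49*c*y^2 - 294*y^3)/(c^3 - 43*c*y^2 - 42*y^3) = (c + 7*y)/(c + y)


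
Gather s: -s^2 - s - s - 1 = -s^2 - 2*s - 1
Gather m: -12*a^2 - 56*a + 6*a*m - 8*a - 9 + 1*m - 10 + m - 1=-12*a^2 - 64*a + m*(6*a + 2) - 20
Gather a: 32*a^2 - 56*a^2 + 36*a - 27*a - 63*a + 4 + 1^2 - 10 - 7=-24*a^2 - 54*a - 12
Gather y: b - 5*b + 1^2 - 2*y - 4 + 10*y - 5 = -4*b + 8*y - 8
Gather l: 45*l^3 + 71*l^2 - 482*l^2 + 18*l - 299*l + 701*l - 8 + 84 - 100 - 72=45*l^3 - 411*l^2 + 420*l - 96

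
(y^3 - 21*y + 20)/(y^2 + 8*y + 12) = (y^3 - 21*y + 20)/(y^2 + 8*y + 12)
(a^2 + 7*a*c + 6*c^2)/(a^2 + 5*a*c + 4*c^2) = (a + 6*c)/(a + 4*c)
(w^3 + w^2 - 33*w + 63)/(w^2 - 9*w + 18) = (w^2 + 4*w - 21)/(w - 6)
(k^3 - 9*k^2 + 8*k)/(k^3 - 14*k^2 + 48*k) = (k - 1)/(k - 6)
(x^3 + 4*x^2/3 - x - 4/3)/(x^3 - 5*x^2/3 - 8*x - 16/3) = (x - 1)/(x - 4)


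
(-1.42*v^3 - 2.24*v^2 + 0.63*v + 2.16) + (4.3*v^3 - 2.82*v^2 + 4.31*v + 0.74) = 2.88*v^3 - 5.06*v^2 + 4.94*v + 2.9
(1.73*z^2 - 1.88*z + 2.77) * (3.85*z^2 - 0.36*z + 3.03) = 6.6605*z^4 - 7.8608*z^3 + 16.5832*z^2 - 6.6936*z + 8.3931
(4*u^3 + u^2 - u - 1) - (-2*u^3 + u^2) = 6*u^3 - u - 1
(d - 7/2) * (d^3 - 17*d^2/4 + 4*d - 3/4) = d^4 - 31*d^3/4 + 151*d^2/8 - 59*d/4 + 21/8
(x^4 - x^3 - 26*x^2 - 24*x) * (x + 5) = x^5 + 4*x^4 - 31*x^3 - 154*x^2 - 120*x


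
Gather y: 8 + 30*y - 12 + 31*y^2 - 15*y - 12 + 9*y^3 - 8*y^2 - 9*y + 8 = 9*y^3 + 23*y^2 + 6*y - 8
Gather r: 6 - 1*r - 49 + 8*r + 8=7*r - 35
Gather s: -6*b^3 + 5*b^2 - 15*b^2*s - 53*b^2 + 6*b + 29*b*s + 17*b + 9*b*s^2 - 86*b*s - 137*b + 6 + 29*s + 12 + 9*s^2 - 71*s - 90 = -6*b^3 - 48*b^2 - 114*b + s^2*(9*b + 9) + s*(-15*b^2 - 57*b - 42) - 72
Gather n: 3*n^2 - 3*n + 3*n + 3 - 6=3*n^2 - 3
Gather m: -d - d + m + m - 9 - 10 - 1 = -2*d + 2*m - 20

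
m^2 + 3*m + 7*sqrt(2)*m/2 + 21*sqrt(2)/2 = (m + 3)*(m + 7*sqrt(2)/2)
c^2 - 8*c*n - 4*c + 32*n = (c - 4)*(c - 8*n)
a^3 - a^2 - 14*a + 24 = (a - 3)*(a - 2)*(a + 4)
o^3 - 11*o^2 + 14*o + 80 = (o - 8)*(o - 5)*(o + 2)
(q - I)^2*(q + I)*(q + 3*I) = q^4 + 2*I*q^3 + 4*q^2 + 2*I*q + 3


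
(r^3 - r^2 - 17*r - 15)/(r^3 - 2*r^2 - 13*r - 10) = (r + 3)/(r + 2)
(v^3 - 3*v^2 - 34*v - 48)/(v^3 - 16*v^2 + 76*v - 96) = (v^2 + 5*v + 6)/(v^2 - 8*v + 12)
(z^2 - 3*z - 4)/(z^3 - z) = (z - 4)/(z*(z - 1))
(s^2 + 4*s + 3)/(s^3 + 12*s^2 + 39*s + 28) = (s + 3)/(s^2 + 11*s + 28)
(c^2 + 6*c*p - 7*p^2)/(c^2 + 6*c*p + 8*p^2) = (c^2 + 6*c*p - 7*p^2)/(c^2 + 6*c*p + 8*p^2)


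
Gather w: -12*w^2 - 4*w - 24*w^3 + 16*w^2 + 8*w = -24*w^3 + 4*w^2 + 4*w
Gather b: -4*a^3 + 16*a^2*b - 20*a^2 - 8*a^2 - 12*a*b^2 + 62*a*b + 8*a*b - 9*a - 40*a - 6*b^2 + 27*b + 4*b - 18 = -4*a^3 - 28*a^2 - 49*a + b^2*(-12*a - 6) + b*(16*a^2 + 70*a + 31) - 18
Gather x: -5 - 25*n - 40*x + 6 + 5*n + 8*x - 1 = -20*n - 32*x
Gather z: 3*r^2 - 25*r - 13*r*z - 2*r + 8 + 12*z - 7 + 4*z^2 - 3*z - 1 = 3*r^2 - 27*r + 4*z^2 + z*(9 - 13*r)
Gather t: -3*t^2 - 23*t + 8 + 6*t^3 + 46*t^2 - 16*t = 6*t^3 + 43*t^2 - 39*t + 8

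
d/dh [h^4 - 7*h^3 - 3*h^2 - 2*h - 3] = 4*h^3 - 21*h^2 - 6*h - 2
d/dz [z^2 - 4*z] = 2*z - 4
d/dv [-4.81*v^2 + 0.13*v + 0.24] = 0.13 - 9.62*v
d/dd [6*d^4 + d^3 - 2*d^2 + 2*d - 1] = 24*d^3 + 3*d^2 - 4*d + 2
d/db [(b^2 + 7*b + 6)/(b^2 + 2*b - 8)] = (-5*b^2 - 28*b - 68)/(b^4 + 4*b^3 - 12*b^2 - 32*b + 64)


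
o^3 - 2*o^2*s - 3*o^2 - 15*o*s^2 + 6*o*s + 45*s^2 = (o - 3)*(o - 5*s)*(o + 3*s)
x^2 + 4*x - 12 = (x - 2)*(x + 6)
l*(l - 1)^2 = l^3 - 2*l^2 + l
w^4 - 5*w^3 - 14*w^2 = w^2*(w - 7)*(w + 2)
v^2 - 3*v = v*(v - 3)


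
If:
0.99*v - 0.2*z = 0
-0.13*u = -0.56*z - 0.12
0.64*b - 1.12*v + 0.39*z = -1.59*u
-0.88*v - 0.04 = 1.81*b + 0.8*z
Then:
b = 0.10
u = -0.02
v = -0.04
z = -0.22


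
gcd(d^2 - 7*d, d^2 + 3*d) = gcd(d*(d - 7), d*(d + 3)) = d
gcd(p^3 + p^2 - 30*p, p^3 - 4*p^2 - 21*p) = p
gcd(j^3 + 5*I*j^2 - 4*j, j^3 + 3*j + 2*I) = j + I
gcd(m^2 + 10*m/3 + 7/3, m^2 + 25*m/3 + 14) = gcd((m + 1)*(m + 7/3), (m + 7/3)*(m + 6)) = m + 7/3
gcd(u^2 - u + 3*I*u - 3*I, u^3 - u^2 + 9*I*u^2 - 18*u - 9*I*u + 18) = u^2 + u*(-1 + 3*I) - 3*I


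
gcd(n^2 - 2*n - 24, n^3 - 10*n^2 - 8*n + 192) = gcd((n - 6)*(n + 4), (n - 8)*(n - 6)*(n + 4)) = n^2 - 2*n - 24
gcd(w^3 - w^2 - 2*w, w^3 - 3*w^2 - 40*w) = w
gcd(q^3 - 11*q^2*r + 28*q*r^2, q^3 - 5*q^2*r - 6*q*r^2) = q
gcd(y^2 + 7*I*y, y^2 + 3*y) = y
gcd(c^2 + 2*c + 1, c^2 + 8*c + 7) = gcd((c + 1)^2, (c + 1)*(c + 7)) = c + 1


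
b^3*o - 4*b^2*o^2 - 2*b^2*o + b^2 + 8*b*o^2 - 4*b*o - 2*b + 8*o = (b - 2)*(b - 4*o)*(b*o + 1)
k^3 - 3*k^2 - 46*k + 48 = (k - 8)*(k - 1)*(k + 6)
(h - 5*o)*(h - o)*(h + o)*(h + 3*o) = h^4 - 2*h^3*o - 16*h^2*o^2 + 2*h*o^3 + 15*o^4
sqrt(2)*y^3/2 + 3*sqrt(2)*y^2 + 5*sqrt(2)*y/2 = y*(y + 5)*(sqrt(2)*y/2 + sqrt(2)/2)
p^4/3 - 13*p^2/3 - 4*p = p*(p/3 + 1)*(p - 4)*(p + 1)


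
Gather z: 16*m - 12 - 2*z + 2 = 16*m - 2*z - 10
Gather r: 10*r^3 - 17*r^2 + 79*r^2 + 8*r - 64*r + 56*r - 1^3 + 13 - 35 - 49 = 10*r^3 + 62*r^2 - 72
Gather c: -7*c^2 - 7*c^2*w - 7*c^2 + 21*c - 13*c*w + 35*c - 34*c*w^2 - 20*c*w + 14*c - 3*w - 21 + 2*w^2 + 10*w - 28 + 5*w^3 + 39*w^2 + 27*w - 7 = c^2*(-7*w - 14) + c*(-34*w^2 - 33*w + 70) + 5*w^3 + 41*w^2 + 34*w - 56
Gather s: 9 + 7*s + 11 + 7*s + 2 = 14*s + 22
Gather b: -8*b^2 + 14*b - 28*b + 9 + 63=-8*b^2 - 14*b + 72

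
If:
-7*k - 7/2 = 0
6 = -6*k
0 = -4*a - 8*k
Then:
No Solution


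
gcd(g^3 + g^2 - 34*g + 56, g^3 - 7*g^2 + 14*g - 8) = g^2 - 6*g + 8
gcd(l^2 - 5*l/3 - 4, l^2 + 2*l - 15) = l - 3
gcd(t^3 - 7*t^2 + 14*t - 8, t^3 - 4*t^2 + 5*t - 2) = t^2 - 3*t + 2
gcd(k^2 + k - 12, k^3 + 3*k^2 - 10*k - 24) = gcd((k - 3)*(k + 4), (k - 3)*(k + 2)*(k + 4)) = k^2 + k - 12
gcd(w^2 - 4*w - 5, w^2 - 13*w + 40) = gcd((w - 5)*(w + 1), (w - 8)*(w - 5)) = w - 5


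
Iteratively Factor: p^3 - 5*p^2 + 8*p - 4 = (p - 1)*(p^2 - 4*p + 4) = (p - 2)*(p - 1)*(p - 2)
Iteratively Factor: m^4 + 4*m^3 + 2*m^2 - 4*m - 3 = (m + 1)*(m^3 + 3*m^2 - m - 3) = (m + 1)*(m + 3)*(m^2 - 1) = (m + 1)^2*(m + 3)*(m - 1)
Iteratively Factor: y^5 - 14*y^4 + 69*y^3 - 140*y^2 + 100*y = (y - 5)*(y^4 - 9*y^3 + 24*y^2 - 20*y) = (y - 5)^2*(y^3 - 4*y^2 + 4*y) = (y - 5)^2*(y - 2)*(y^2 - 2*y) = (y - 5)^2*(y - 2)^2*(y)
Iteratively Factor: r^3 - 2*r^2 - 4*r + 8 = (r + 2)*(r^2 - 4*r + 4) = (r - 2)*(r + 2)*(r - 2)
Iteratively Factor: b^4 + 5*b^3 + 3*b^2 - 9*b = (b - 1)*(b^3 + 6*b^2 + 9*b) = (b - 1)*(b + 3)*(b^2 + 3*b) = (b - 1)*(b + 3)^2*(b)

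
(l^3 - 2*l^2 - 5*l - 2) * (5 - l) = -l^4 + 7*l^3 - 5*l^2 - 23*l - 10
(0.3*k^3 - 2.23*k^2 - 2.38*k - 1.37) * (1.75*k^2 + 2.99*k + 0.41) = 0.525*k^5 - 3.0055*k^4 - 10.7097*k^3 - 10.428*k^2 - 5.0721*k - 0.5617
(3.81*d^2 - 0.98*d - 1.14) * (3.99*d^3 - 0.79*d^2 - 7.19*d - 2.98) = 15.2019*d^5 - 6.9201*d^4 - 31.1683*d^3 - 3.407*d^2 + 11.117*d + 3.3972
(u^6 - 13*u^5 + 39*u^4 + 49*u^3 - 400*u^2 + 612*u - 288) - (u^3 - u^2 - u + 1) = u^6 - 13*u^5 + 39*u^4 + 48*u^3 - 399*u^2 + 613*u - 289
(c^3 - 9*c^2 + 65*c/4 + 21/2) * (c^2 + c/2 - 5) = c^5 - 17*c^4/2 + 27*c^3/4 + 509*c^2/8 - 76*c - 105/2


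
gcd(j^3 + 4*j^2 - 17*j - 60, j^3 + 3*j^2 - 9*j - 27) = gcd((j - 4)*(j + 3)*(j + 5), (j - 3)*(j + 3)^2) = j + 3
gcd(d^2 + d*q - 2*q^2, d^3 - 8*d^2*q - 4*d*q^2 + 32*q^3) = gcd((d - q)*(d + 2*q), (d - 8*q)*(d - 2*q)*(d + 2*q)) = d + 2*q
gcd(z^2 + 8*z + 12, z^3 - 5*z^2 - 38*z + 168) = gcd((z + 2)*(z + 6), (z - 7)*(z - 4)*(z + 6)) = z + 6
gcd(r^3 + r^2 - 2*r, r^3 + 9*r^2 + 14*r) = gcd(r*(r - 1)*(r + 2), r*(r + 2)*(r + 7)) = r^2 + 2*r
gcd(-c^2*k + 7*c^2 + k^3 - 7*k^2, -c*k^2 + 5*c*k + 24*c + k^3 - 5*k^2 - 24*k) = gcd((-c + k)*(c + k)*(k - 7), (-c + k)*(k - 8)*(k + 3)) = c - k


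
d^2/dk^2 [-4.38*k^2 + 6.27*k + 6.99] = -8.76000000000000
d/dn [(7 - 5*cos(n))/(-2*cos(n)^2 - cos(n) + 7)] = (-10*sin(n)^2 - 28*cos(n) + 38)*sin(n)/(cos(n) + cos(2*n) - 6)^2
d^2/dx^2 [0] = 0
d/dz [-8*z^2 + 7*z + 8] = 7 - 16*z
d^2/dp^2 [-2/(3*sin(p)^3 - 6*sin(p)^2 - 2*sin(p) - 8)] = 2*((-sin(p) + 27*sin(3*p) - 48*cos(2*p))*(-3*sin(p)^3 + 6*sin(p)^2 + 2*sin(p) + 8)/4 + 2*(-9*sin(p)^2 + 12*sin(p) + 2)^2*cos(p)^2)/(-3*sin(p)^3 + 6*sin(p)^2 + 2*sin(p) + 8)^3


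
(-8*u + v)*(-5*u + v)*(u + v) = 40*u^3 + 27*u^2*v - 12*u*v^2 + v^3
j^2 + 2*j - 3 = (j - 1)*(j + 3)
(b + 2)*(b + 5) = b^2 + 7*b + 10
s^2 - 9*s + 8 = (s - 8)*(s - 1)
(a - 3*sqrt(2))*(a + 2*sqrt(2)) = a^2 - sqrt(2)*a - 12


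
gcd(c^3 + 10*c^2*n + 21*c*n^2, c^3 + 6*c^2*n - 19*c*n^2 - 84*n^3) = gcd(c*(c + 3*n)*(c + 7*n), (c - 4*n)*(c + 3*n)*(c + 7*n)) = c^2 + 10*c*n + 21*n^2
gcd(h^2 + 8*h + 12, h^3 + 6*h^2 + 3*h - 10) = h + 2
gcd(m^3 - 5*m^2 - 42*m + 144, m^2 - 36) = m + 6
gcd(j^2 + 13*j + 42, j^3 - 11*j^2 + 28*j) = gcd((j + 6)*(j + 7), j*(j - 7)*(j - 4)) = 1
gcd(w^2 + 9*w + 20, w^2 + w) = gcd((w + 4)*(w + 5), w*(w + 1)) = 1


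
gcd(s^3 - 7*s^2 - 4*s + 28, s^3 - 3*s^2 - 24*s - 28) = s^2 - 5*s - 14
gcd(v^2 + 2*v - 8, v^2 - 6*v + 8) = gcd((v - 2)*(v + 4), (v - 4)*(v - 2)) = v - 2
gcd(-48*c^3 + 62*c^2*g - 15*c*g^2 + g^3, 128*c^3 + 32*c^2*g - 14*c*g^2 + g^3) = 8*c - g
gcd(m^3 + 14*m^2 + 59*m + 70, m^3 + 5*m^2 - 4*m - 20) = m^2 + 7*m + 10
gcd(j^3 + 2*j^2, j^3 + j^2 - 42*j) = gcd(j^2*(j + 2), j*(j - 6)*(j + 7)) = j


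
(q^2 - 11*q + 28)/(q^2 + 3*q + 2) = (q^2 - 11*q + 28)/(q^2 + 3*q + 2)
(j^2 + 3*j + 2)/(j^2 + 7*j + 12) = (j^2 + 3*j + 2)/(j^2 + 7*j + 12)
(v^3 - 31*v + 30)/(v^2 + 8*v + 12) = (v^2 - 6*v + 5)/(v + 2)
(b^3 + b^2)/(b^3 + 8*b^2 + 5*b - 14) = b^2*(b + 1)/(b^3 + 8*b^2 + 5*b - 14)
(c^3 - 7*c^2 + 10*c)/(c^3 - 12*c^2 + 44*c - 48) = c*(c - 5)/(c^2 - 10*c + 24)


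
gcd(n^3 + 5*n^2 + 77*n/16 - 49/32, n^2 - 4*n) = 1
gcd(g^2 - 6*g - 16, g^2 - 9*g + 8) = g - 8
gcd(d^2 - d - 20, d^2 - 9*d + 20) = d - 5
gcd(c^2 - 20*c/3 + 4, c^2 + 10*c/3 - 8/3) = c - 2/3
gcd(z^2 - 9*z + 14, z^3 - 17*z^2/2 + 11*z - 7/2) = z - 7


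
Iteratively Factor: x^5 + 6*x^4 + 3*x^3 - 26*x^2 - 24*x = (x + 3)*(x^4 + 3*x^3 - 6*x^2 - 8*x) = (x + 1)*(x + 3)*(x^3 + 2*x^2 - 8*x) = (x - 2)*(x + 1)*(x + 3)*(x^2 + 4*x) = (x - 2)*(x + 1)*(x + 3)*(x + 4)*(x)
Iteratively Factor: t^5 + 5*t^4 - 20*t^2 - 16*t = (t + 2)*(t^4 + 3*t^3 - 6*t^2 - 8*t) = (t + 1)*(t + 2)*(t^3 + 2*t^2 - 8*t) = (t + 1)*(t + 2)*(t + 4)*(t^2 - 2*t) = t*(t + 1)*(t + 2)*(t + 4)*(t - 2)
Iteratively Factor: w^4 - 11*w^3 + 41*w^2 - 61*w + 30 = (w - 2)*(w^3 - 9*w^2 + 23*w - 15) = (w - 3)*(w - 2)*(w^2 - 6*w + 5) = (w - 5)*(w - 3)*(w - 2)*(w - 1)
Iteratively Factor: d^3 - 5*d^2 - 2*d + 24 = (d - 4)*(d^2 - d - 6) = (d - 4)*(d + 2)*(d - 3)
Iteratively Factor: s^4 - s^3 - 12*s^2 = (s)*(s^3 - s^2 - 12*s) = s*(s + 3)*(s^2 - 4*s) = s*(s - 4)*(s + 3)*(s)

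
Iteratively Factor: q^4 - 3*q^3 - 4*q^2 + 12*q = (q - 2)*(q^3 - q^2 - 6*q) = q*(q - 2)*(q^2 - q - 6) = q*(q - 2)*(q + 2)*(q - 3)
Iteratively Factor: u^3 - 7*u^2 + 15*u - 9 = (u - 3)*(u^2 - 4*u + 3) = (u - 3)^2*(u - 1)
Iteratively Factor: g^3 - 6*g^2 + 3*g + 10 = (g - 5)*(g^2 - g - 2) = (g - 5)*(g - 2)*(g + 1)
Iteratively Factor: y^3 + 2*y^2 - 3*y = (y + 3)*(y^2 - y) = (y - 1)*(y + 3)*(y)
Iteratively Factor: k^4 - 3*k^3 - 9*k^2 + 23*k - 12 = (k - 1)*(k^3 - 2*k^2 - 11*k + 12) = (k - 4)*(k - 1)*(k^2 + 2*k - 3) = (k - 4)*(k - 1)*(k + 3)*(k - 1)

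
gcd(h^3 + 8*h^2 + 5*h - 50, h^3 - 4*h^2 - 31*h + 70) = h^2 + 3*h - 10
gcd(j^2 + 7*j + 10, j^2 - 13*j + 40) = 1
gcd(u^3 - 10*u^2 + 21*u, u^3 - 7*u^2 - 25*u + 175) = u - 7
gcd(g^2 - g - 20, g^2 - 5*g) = g - 5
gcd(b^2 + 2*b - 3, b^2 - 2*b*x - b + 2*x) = b - 1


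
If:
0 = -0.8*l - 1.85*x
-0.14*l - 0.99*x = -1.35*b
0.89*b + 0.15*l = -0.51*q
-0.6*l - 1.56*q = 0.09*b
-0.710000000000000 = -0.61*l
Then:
No Solution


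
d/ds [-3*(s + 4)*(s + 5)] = -6*s - 27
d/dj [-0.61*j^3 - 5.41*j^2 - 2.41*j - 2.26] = -1.83*j^2 - 10.82*j - 2.41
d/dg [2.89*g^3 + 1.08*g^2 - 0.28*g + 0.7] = 8.67*g^2 + 2.16*g - 0.28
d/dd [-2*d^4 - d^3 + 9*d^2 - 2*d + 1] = -8*d^3 - 3*d^2 + 18*d - 2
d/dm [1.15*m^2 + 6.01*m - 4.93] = 2.3*m + 6.01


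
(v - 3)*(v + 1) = v^2 - 2*v - 3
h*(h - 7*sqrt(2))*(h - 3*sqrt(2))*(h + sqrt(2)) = h^4 - 9*sqrt(2)*h^3 + 22*h^2 + 42*sqrt(2)*h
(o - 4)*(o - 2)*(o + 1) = o^3 - 5*o^2 + 2*o + 8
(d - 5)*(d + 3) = d^2 - 2*d - 15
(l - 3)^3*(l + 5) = l^4 - 4*l^3 - 18*l^2 + 108*l - 135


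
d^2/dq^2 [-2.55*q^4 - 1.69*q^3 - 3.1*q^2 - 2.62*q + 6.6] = -30.6*q^2 - 10.14*q - 6.2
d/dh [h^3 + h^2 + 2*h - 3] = 3*h^2 + 2*h + 2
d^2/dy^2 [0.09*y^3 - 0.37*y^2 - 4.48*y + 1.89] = 0.54*y - 0.74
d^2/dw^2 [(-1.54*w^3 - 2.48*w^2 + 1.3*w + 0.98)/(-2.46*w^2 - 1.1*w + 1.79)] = (2.8421709430404e-14*w^5 - 11.866648*w^3 + 11.745624*w^2 - 20.651916*w - 0.229328000000002)/(14.886936*w^6 + 19.97028*w^5 - 23.567292*w^4 - 27.73144*w^3 + 17.148558*w^2 + 10.57353*w - 5.735339)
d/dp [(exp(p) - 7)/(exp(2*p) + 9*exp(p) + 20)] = (-(exp(p) - 7)*(2*exp(p) + 9) + exp(2*p) + 9*exp(p) + 20)*exp(p)/(exp(2*p) + 9*exp(p) + 20)^2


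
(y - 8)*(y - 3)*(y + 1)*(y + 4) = y^4 - 6*y^3 - 27*y^2 + 76*y + 96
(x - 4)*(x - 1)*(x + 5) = x^3 - 21*x + 20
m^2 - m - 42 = (m - 7)*(m + 6)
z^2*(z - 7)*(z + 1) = z^4 - 6*z^3 - 7*z^2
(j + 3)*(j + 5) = j^2 + 8*j + 15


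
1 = 1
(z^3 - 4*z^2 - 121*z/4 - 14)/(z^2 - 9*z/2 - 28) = z + 1/2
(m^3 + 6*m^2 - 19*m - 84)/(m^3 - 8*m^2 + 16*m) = (m^2 + 10*m + 21)/(m*(m - 4))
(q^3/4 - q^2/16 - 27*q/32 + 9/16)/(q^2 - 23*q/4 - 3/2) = (-8*q^3 + 2*q^2 + 27*q - 18)/(8*(-4*q^2 + 23*q + 6))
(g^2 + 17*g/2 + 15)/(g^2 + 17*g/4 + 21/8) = 4*(2*g^2 + 17*g + 30)/(8*g^2 + 34*g + 21)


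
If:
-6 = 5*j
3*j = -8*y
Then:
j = -6/5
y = 9/20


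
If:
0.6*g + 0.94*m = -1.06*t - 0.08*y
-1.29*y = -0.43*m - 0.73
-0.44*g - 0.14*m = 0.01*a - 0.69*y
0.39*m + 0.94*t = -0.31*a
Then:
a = 5.3655341356907*y - 1.44570836233395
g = 0.49169240600703*y + 0.573026141427252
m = 3.0*y - 1.69767441860465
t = 1.18113044210568 - 3.01416551283417*y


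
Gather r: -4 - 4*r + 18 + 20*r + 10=16*r + 24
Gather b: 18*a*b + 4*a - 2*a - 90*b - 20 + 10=2*a + b*(18*a - 90) - 10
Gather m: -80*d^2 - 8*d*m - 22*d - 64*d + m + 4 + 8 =-80*d^2 - 86*d + m*(1 - 8*d) + 12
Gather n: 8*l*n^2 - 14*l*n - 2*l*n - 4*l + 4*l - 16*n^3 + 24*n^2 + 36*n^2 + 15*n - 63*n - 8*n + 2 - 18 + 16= -16*n^3 + n^2*(8*l + 60) + n*(-16*l - 56)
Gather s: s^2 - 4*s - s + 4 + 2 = s^2 - 5*s + 6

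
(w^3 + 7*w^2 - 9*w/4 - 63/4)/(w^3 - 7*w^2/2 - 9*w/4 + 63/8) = 2*(w + 7)/(2*w - 7)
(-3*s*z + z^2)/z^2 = (-3*s + z)/z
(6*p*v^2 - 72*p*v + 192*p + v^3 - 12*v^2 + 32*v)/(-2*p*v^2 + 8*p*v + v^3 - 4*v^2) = (-6*p*v + 48*p - v^2 + 8*v)/(v*(2*p - v))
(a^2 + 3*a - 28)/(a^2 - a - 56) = (a - 4)/(a - 8)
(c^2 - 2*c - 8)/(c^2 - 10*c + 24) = (c + 2)/(c - 6)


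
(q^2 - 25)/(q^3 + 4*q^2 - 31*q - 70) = (q + 5)/(q^2 + 9*q + 14)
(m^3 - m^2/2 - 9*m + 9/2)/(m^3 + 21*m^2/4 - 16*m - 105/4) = 2*(2*m^2 + 5*m - 3)/(4*m^2 + 33*m + 35)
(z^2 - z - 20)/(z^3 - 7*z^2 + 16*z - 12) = (z^2 - z - 20)/(z^3 - 7*z^2 + 16*z - 12)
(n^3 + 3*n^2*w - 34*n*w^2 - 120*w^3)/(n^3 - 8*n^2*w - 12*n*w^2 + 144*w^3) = (-n - 5*w)/(-n + 6*w)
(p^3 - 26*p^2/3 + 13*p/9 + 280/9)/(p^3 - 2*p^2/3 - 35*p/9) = (p - 8)/p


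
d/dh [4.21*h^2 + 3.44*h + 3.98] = 8.42*h + 3.44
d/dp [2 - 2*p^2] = -4*p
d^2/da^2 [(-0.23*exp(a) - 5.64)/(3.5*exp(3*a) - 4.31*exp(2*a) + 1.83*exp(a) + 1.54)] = (-11.27*exp(6*a) - 611.40135*exp(5*a) + 937.493497*exp(4*a) - 477.023195*exp(3*a) + 397.889904*exp(2*a) - 167.979354*exp(a) + 15.34918)*exp(a)/(42.875*exp(9*a) - 158.3925*exp(8*a) + 262.30155*exp(7*a) - 189.101291*exp(6*a) - 2.23916100000001*exp(5*a) + 101.702505*exp(4*a) - 41.848365*exp(3*a) - 15.19287*exp(2*a) + 13.020084*exp(a) + 3.652264)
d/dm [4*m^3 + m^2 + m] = 12*m^2 + 2*m + 1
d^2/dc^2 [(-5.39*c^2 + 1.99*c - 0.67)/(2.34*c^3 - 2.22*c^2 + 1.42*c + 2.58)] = (-59.026968*c^6 + 65.3786639999998*c^5 + 1.40961599999991*c^4 + 483.662784*c^3 - 362.568744*c^2 + 105.329736*c - 96.71408)/(12.812904*c^9 - 36.467496*c^8 + 57.923424*c^7 - 12.8196*c^6 - 45.265392*c^5 + 76.153536*c^4 + 0.792063999999989*c^3 - 28.724688*c^2 + 28.356264*c + 17.173512)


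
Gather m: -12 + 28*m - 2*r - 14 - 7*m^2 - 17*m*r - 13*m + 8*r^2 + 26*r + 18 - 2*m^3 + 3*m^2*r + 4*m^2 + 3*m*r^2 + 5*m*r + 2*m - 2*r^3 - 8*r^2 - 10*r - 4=-2*m^3 + m^2*(3*r - 3) + m*(3*r^2 - 12*r + 17) - 2*r^3 + 14*r - 12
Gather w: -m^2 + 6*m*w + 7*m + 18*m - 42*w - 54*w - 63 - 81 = -m^2 + 25*m + w*(6*m - 96) - 144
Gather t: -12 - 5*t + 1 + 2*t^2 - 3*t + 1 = 2*t^2 - 8*t - 10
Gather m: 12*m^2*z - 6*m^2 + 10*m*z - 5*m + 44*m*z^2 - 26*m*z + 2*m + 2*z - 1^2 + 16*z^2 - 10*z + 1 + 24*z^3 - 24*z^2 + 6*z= m^2*(12*z - 6) + m*(44*z^2 - 16*z - 3) + 24*z^3 - 8*z^2 - 2*z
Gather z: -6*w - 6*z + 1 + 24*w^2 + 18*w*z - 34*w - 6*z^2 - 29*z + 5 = 24*w^2 - 40*w - 6*z^2 + z*(18*w - 35) + 6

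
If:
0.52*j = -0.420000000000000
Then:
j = -0.81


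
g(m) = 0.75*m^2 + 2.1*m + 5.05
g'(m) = 1.5*m + 2.1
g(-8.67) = 43.22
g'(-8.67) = -10.90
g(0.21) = 5.52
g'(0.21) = 2.42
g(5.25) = 36.75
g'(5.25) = 9.98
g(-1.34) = 3.58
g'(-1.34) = 0.09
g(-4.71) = 11.80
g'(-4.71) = -4.96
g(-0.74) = 3.91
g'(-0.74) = 0.99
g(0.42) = 6.06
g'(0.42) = 2.73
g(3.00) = 18.10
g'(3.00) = 6.60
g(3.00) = 18.10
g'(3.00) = 6.60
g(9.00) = 84.70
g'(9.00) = 15.60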